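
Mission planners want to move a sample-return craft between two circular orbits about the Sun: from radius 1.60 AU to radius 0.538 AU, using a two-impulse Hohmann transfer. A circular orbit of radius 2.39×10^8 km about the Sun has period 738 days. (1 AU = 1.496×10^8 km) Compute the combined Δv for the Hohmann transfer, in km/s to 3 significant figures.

From Kepler's third law T² = 4π²r³/μ at r = 2.39×10^8 km, T = 738 days = 738 × 86400 s = 6.37632×10^7 s: μ = 4π²r³/T² = 1.32560×10^11 km³/s².
In km: r₁ = 1.60 × 1.496×10^8 = 2.3936×10^8 km; r₂ = 0.538 × 1.496×10^8 = 8.04848×10^7 km.
Transfer-ellipse semi-major axis a_t = (r₁ + r₂)/2 = (2.3936×10^8 + 8.04848×10^7)/2 = 1.599224×10^8 km.
At r₁ the circular-orbit speed is v₁ = √(μ/r₁) = 23.53319 km/s.
On the transfer ellipse at r₁, vis-viva gives v_a = √[μ(2/r₁ − 1/a_t)] = 16.69487 km/s.
First burn Δv₁ = |v_a − v₁| = 6.83832 km/s.
Circular speed at r₂: v₂ = √(μ/r₂) = 40.58352 km/s.
Transfer-orbit speed at r₂: v_p = √[μ(2/r₂ − 1/a_t)] = 49.65018 km/s.
Second burn Δv₂ = |v₂ − v_p| = 9.06666 km/s.
Δv = Δv₁ + Δv₂ = 6.83832 + 9.06666 = 15.90 km/s.

Δv = 15.9 km/s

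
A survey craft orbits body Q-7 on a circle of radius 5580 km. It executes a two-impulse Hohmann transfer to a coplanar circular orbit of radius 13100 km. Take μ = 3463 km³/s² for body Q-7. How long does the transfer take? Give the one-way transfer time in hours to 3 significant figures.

t = 13.4 hours

Semi-major axis of the transfer orbit: a_t = (5580 + 13100)/2 = 9340 km.
Half the transfer-orbit period gives t = π√(a_t³/μ) = 48190 s.
Converting: 48190 s ÷ 3600 s/hour = 13.4 hours.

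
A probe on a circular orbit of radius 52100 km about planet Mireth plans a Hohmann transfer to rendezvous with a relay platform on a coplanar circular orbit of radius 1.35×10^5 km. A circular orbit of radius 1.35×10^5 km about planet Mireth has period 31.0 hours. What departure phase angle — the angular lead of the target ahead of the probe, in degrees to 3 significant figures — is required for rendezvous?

From Kepler's third law T² = 4π²r³/μ at r = 1.35×10^5 km, T = 31.0 hours = 31.0 × 3600 s = 1.116×10^5 s: μ = 4π²r³/T² = 7.79889×10^6 km³/s².
Transfer-ellipse semi-major axis a_t = (r₁ + r₂)/2 = (52100 + 1.350×10^5)/2 = 93550 km.
The half-period of the transfer ellipse is t = π√(a_t³/μ) = 32190 s.
The target's mean motion on its circular orbit is ω₂ = √(μ/r₂³) = 5.630×10^-5 rad/s.
Angle swept by the target during transfer: ω₂·t = 1.812 rad = 103.8°.
The probe traverses 180° on the transfer ellipse, so the target must lead by 180° − 103.8° = 76.2°.

φ = 76.2°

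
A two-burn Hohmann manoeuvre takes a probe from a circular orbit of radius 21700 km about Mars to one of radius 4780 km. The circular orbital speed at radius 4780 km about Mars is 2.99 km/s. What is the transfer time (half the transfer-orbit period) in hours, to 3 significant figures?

From the circular-orbit relation v² = μ/r at r = 4780 km: μ = v²r = (2.99)² × 4780 = 42733.7 km³/s².
Semi-major axis of the transfer orbit: a_t = (21700 + 4780)/2 = 13240 km.
By Kepler's third law the transfer-orbit period is T = 2π√(a_t³/μ), so t = T/2 = 23150 s.
Converting: 23150 s ÷ 3600 s/hour = 6.43 hours.

t = 6.43 hours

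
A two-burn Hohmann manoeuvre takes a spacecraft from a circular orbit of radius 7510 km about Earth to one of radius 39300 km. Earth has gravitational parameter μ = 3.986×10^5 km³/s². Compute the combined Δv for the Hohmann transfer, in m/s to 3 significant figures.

Δv = 3540 m/s

Transfer-ellipse semi-major axis a_t = (r₁ + r₂)/2 = (7510 + 39300)/2 = 23405 km.
At r₁ the circular-orbit speed is v₁ = √(μ/r₁) = 7.285 km/s.
Transfer-orbit speed at r₁ (vis-viva): v_p = √[μ(2/r₁ − 1/a_t)] = 9.440 km/s.
First burn Δv₁ = |v_p − v₁| = 2.155 km/s.
At r₂, v₂ = √(μ/r₂) = 3.185 km/s.
Transfer-orbit speed at r₂: v_a = √[μ(2/r₂ − 1/a_t)] = 1.804 km/s.
Second burn Δv₂ = |v₂ − v_a| = 1.381 km/s.
Total Δv = Δv₁ + Δv₂ = 3.536 km/s.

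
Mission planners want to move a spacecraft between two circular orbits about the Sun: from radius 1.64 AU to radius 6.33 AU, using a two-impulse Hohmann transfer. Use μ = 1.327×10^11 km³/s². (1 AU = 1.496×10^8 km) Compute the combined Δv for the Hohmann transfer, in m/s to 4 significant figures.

Δv = 10300 m/s

In km: r₁ = 1.64 × 1.496×10^8 = 2.45344×10^8 km; r₂ = 6.33 × 1.496×10^8 = 9.46968×10^8 km.
The Hohmann ellipse has a_t = (r₁ + r₂)/2 = 5.96156×10^8 km.
At r₁ the circular-orbit speed is v₁ = √(μ/r₁) = 23.2567 km/s.
Transfer-orbit speed at r₁ (vis-viva equation): v_p = √[μ(2/r₁ − 1/a_t)] = 29.3113 km/s.
First burn Δv₁ = |v_p − v₁| = 6.055 km/s.
Circular speed at r₂: v₂ = √(μ/r₂) = 11.838 km/s.
Transfer-orbit speed at r₂: v_a = √[μ(2/r₂ − 1/a_t)] = 7.5941 km/s.
Second burn Δv₂ = |v₂ − v_a| = 4.244 km/s.
Δv = Δv₁ + Δv₂ = 6.055 + 4.244 = 10.30 km/s.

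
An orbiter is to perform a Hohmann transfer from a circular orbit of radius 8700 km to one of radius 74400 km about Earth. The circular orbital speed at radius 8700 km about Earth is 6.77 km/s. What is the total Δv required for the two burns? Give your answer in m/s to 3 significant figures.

Δv = 3540 m/s

From the circular-orbit relation v² = μ/r at r = 8700 km: μ = v²r = (6.77)² × 8700 = 3.98746×10^5 km³/s².
Transfer-ellipse semi-major axis a_t = (r₁ + r₂)/2 = (8700 + 74400)/2 = 41550 km.
Circular speed at r₁: v₁ = √(μ/r₁) = √(3.98746×10^5/8700) = 6.770 km/s.
Transfer-orbit speed at r₁ (vis-viva): v_p = √[μ(2/r₁ − 1/a_t)] = 9.059 km/s.
First burn Δv₁ = |v_p − v₁| = 2.289 km/s.
At r₂, v₂ = √(μ/r₂) = 2.315 km/s.
Transfer-orbit speed at r₂: v_a = √[μ(2/r₂ − 1/a_t)] = 1.059 km/s.
Second burn Δv₂ = |v₂ − v_a| = 1.256 km/s.
Δv = Δv₁ + Δv₂ = 2.289 + 1.256 = 3.545 km/s.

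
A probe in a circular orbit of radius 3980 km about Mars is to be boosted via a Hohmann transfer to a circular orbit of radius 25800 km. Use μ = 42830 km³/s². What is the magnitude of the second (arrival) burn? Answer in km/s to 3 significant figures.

Δv₂ = 0.622 km/s

Semi-major axis of the transfer orbit: a_t = (3980 + 25800)/2 = 14890 km.
Circular speed at r = 25800 km: v_c = √(μ/r) = 1.2884 km/s.
Transfer-orbit speed at the same r (vis-viva, a = a_t): v_t = √[μ(2/r − 1/a_t)] = 0.66613 km/s.
Δv₂ = |v_t − v_c| = |0.66613 − 1.2884| = 0.6223 km/s.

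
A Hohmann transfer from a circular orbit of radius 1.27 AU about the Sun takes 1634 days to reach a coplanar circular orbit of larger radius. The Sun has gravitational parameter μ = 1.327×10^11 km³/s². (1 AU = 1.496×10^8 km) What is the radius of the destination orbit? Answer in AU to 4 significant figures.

r₂ = 7.349 AU

In km: r₁ = 1.27 × 1.496×10^8 = 1.89992×10^8 km.
Transfer time t = 1634 days = 1.411776×10^8 s, and t = π√(a_t³/μ).
So a_t = (μ t²/π²)^(1/3) = (1.327×10^11 × (1.411776×10^8)² / π²)^(1/3) = 6.4471×10^8 km.
Since a_t = (r₁ + r₂)/2, r₂ = 2a_t − r₁ = 2×6.4471×10^8 − 1.89992×10^8 = 1.099428×10^9 km.
In AU: r₂ = 1.099428×10^9 / 1.496×10^8 = 7.349 AU.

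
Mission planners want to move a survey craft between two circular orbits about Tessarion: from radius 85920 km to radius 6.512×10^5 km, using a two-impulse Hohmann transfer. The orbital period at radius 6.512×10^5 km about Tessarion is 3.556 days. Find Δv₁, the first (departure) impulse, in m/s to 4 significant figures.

From Kepler's third law T² = 4π²r³/μ at r = 6.512×10^5 km, T = 3.556 days = 3.556 × 86400 s = 3.072384×10^5 s: μ = 4π²r³/T² = 1.15492×10^8 km³/s².
Transfer-ellipse semi-major axis a_t = (r₁ + r₂)/2 = (85920 + 6.512×10^5)/2 = 3.6856×10^5 km.
On the circular orbit at r = 85920 km, v_c = √(μ/r) = 36.66 km/s.
Vis-viva on the transfer ellipse at r = 85920 km gives v_t = √[μ(2/r − 1/a_t)] = 48.73 km/s.
Δv₁ = |v_t − v_c| = |48.73 − 36.66| = 12.07 km/s.

Δv₁ = 12070 m/s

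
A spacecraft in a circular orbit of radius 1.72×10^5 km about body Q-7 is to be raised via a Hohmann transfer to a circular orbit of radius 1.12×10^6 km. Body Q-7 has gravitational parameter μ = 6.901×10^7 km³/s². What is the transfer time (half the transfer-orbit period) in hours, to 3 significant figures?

t = 54.5 hours

Semi-major axis of the transfer orbit: a_t = (1.720×10^5 + 1.120×10^6)/2 = 6.460×10^5 km.
Transfer time t = π√(a_t³/μ) = π√((6.460×10^5)³ / 6.901×10^7) = 1.9636×10^5 s.
Converting: 1.9636×10^5 s ÷ 3600 s/hour = 54.5 hours.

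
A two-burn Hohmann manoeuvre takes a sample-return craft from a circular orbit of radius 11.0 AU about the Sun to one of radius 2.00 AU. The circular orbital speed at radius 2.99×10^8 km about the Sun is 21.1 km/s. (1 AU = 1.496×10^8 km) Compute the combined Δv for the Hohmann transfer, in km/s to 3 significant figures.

Δv = 10.4 km/s

From the circular-orbit relation v² = μ/r at r = 2.99×10^8 km: μ = v²r = (21.1)² × 2.99×10^8 = 1.33118×10^11 km³/s².
In km: r₁ = 11.0 × 1.496×10^8 = 1.6456×10^9 km; r₂ = 2.00 × 1.496×10^8 = 2.992×10^8 km.
Semi-major axis of the transfer orbit: a_t = (1.6456×10^9 + 2.992×10^8)/2 = 9.724×10^8 km.
At r₁ the circular-orbit speed is v₁ = √(μ/r₁) = 8.994 km/s.
Transfer-orbit speed at r₁ (vis-viva): v_a = √[μ(2/r₁ − 1/a_t)] = 4.989 km/s.
First burn Δv₁ = |v_a − v₁| = 4.005 km/s.
At r₂, v₂ = √(μ/r₂) = 21.093 km/s.
Transfer-orbit speed at r₂: v_p = √[μ(2/r₂ − 1/a_t)] = 27.440 km/s.
Second burn Δv₂ = |v₂ − v_p| = 6.347 km/s.
Δv = Δv₁ + Δv₂ = 4.005 + 6.347 = 10.35 km/s.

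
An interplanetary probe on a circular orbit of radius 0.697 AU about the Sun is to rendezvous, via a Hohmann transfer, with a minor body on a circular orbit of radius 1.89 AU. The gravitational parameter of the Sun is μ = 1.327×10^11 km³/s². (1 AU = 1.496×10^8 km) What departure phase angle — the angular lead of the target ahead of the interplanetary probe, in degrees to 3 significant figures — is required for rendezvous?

φ = 78.1°

In km: r₁ = 0.697 × 1.496×10^8 = 1.042712×10^8 km; r₂ = 1.89 × 1.496×10^8 = 2.82744×10^8 km.
The Hohmann ellipse has a_t = (r₁ + r₂)/2 = 1.935076×10^8 km.
Transfer time t = π√(a_t³/μ) = 2.3215×10^7 s.
The target's mean motion on its circular orbit is ω₂ = √(μ/r₂³) = 7.6621×10^-8 rad/s.
Angle swept by the target during transfer: ω₂·t = 1.779 rad = 101.9°.
The interplanetary probe traverses 180° on the transfer ellipse, so the target must lead by 180° − 101.9° = 78.1°.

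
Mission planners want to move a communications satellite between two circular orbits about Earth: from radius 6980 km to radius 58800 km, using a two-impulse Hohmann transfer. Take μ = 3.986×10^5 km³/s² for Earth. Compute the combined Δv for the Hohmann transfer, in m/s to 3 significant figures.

The Hohmann ellipse has a_t = (r₁ + r₂)/2 = 32890 km.
Circular speed at r₁: v₁ = √(μ/r₁) = √(3.986×10^5/6980) = 7.5569 km/s.
Transfer-orbit speed at r₁ (vis-viva equation): v_p = √[μ(2/r₁ − 1/a_t)] = 10.104 km/s.
First burn Δv₁ = |v_p − v₁| = 2.547 km/s.
Circular speed at r₂: v₂ = √(μ/r₂) = 2.6036 km/s.
Transfer-orbit speed at r₂: v_a = √[μ(2/r₂ − 1/a_t)] = 1.1994 km/s.
Second burn Δv₂ = |v₂ − v_a| = 1.404 km/s.
Δv = Δv₁ + Δv₂ = 2.547 + 1.404 = 3.951 km/s.

Δv = 3950 m/s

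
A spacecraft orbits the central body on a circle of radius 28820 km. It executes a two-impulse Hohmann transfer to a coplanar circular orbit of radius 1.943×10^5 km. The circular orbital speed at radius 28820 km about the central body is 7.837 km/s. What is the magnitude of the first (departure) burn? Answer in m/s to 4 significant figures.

From the circular-orbit relation v² = μ/r at r = 28820 km: μ = v²r = (7.837)² × 28820 = 1.77008×10^6 km³/s².
Semi-major axis of the transfer orbit: a_t = (28820 + 1.943×10^5)/2 = 1.1156×10^5 km.
On the circular orbit at r = 28820 km, v_c = √(μ/r) = 7.8370 km/s.
Transfer-orbit speed at the same r (vis-viva, a = a_t): v_t = √[μ(2/r − 1/a_t)] = 10.343 km/s.
Δv₁ = |v_t − v_c| = |10.343 − 7.8370| = 2.506 km/s.

Δv₁ = 2506 m/s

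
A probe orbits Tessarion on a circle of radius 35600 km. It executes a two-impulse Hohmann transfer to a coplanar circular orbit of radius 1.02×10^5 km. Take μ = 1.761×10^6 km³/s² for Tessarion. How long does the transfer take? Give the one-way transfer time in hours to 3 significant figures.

t = 11.9 hours

The Hohmann ellipse has a_t = (r₁ + r₂)/2 = 68800 km.
Transfer time t = π√(a_t³/μ) = π√((68800)³ / 1.761×10^6) = 42720 s.
Converting: 42720 s ÷ 3600 s/hour = 11.9 hours.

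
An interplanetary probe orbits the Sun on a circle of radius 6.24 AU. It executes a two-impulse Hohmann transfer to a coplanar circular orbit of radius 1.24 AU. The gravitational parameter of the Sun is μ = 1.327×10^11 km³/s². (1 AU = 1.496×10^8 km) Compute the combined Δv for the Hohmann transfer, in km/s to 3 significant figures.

Δv = 12.9 km/s

In km: r₁ = 6.24 × 1.496×10^8 = 9.33504×10^8 km; r₂ = 1.24 × 1.496×10^8 = 1.85504×10^8 km.
Semi-major axis of the transfer orbit: a_t = (9.33504×10^8 + 1.85504×10^8)/2 = 5.59504×10^8 km.
At r₁ the circular-orbit speed is v₁ = √(μ/r₁) = 11.923 km/s.
On the transfer ellipse at r₁, vis-viva equation gives v_a = √[μ(2/r₁ − 1/a_t)] = 6.8652 km/s.
First burn Δv₁ = |v_a − v₁| = 5.058 km/s.
Circular speed at r₂: v₂ = √(μ/r₂) = 26.746 km/s.
Transfer-orbit speed at r₂: v_p = √[μ(2/r₂ − 1/a_t)] = 34.547 km/s.
Second burn Δv₂ = |v₂ − v_p| = 7.801 km/s.
Δv = Δv₁ + Δv₂ = 5.058 + 7.801 = 12.86 km/s.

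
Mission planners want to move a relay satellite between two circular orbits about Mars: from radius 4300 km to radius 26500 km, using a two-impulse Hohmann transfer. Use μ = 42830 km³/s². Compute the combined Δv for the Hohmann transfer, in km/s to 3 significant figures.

Δv = 1.58 km/s

Transfer-ellipse semi-major axis a_t = (r₁ + r₂)/2 = (4300 + 26500)/2 = 15400 km.
At r₁ the circular-orbit speed is v₁ = √(μ/r₁) = 3.156 km/s.
Transfer-orbit speed at r₁ (vis-viva): v_p = √[μ(2/r₁ − 1/a_t)] = 4.140 km/s.
First burn Δv₁ = |v_p − v₁| = 0.98400 km/s.
At r₂, v₂ = √(μ/r₂) = 1.27131 km/s.
Transfer-orbit speed at r₂: v_a = √[μ(2/r₂ − 1/a_t)] = 0.671777 km/s.
Second burn Δv₂ = |v₂ − v_a| = 0.59953 km/s.
Δv = Δv₁ + Δv₂ = 0.98400 + 0.59953 = 1.584 km/s.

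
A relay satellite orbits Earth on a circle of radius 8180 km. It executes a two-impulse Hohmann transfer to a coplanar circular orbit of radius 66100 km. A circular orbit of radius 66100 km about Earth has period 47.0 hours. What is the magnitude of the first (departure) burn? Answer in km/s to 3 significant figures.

Δv₁ = 2.33 km/s

From Kepler's third law T² = 4π²r³/μ at r = 66100 km, T = 47.0 hours = 47.0 × 3600 s = 1.692×10^5 s: μ = 4π²r³/T² = 3.98257×10^5 km³/s².
Transfer-ellipse semi-major axis a_t = (r₁ + r₂)/2 = (8180 + 66100)/2 = 37140 km.
On the circular orbit at r = 8180 km, v_c = √(μ/r) = 6.978 km/s.
Transfer-orbit speed at the same r (vis-viva, a = a_t): v_t = √[μ(2/r − 1/a_t)] = 9.309 km/s.
Δv₁ = |v_t − v_c| = |9.309 − 6.978| = 2.331 km/s.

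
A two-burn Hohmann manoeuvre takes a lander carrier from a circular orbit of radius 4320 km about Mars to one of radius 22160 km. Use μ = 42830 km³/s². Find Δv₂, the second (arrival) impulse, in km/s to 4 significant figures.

The Hohmann ellipse has a_t = (r₁ + r₂)/2 = 13240 km.
On the circular orbit at r = 22160 km, v_c = √(μ/r) = 1.3902 km/s.
Transfer-orbit speed at the same r (vis-viva, a = a_t): v_t = √[μ(2/r − 1/a_t)] = 0.79412 km/s.
Δv₂ = |v_t − v_c| = |0.79412 − 1.3902| = 0.5961 km/s.

Δv₂ = 0.5961 km/s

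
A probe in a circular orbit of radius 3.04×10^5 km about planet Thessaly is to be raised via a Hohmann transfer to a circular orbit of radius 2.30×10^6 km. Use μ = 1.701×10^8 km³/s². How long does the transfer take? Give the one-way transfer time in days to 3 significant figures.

The Hohmann ellipse has a_t = (r₁ + r₂)/2 = 1.302×10^6 km.
By Kepler's third law the transfer-orbit period is T = 2π√(a_t³/μ), so t = T/2 = 3.579×10^5 s.
Converting: 3.579×10^5 s ÷ 86400 s/day = 4.14 days.

t = 4.14 days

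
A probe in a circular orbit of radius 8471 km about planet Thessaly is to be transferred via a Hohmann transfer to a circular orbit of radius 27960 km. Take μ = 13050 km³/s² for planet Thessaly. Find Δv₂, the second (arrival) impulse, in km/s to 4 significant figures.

Δv₂ = 0.2173 km/s

Transfer-ellipse semi-major axis a_t = (r₁ + r₂)/2 = (8471 + 27960)/2 = 18215.5 km.
On the circular orbit at r = 27960 km, v_c = √(μ/r) = 0.6832 km/s.
Transfer-orbit speed at the same r (vis-viva, a = a_t): v_t = √[μ(2/r − 1/a_t)] = 0.4659 km/s.
Δv₂ = |v_t − v_c| = |0.4659 − 0.6832| = 0.2173 km/s.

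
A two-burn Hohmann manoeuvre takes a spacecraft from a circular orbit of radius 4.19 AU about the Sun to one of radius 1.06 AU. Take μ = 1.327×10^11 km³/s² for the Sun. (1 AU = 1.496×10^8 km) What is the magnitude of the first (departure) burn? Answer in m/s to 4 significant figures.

Δv₁ = 5304 m/s

In km: r₁ = 4.19 × 1.496×10^8 = 6.26824×10^8 km; r₂ = 1.06 × 1.496×10^8 = 1.58576×10^8 km.
Transfer-ellipse semi-major axis a_t = (r₁ + r₂)/2 = (6.26824×10^8 + 1.58576×10^8)/2 = 3.927×10^8 km.
Circular speed at r = 6.26824×10^8 km: v_c = √(μ/r) = 14.55 km/s.
Transfer-orbit speed at the same r (vis-viva, a = a_t): v_t = √[μ(2/r − 1/a_t)] = 9.246 km/s.
Δv₁ = |v_t − v_c| = |9.246 − 14.55| = 5.304 km/s.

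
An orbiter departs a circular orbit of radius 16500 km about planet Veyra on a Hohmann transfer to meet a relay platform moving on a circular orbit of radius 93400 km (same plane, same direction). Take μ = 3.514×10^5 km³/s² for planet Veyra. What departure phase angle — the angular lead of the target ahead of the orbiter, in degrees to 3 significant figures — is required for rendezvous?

φ = 98.8°

Semi-major axis of the transfer orbit: a_t = (16500 + 93400)/2 = 54950 km.
The half-period of the transfer ellipse is t = π√(a_t³/μ) = 68265 s.
Target angular speed ω₂ = √(μ/r₂³) = 2.0767×10^-5 rad/s.
Angle swept by the target during transfer: ω₂·t = 1.4177 rad = 81.23°.
Arrival is 180° from departure on the ellipse, so φ = 180° − 81.23° = 98.8°.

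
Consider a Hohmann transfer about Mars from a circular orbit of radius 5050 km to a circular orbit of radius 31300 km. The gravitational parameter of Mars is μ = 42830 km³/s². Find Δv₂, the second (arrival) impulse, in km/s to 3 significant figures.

Δv₂ = 0.553 km/s

Transfer-ellipse semi-major axis a_t = (r₁ + r₂)/2 = (5050 + 31300)/2 = 18175 km.
Circular speed at r = 31300 km: v_c = √(μ/r) = 1.1698 km/s.
Transfer-orbit speed at the same r (vis-viva, a = a_t): v_t = √[μ(2/r − 1/a_t)] = 0.61661 km/s.
Δv₂ = |v_t − v_c| = |0.61661 − 1.1698| = 0.5532 km/s.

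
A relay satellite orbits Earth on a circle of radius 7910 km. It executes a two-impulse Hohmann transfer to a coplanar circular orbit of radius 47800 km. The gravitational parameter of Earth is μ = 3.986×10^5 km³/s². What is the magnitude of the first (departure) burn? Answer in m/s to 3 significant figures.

The Hohmann ellipse has a_t = (r₁ + r₂)/2 = 27855 km.
Circular speed at r = 7910 km: v_c = √(μ/r) = 7.099 km/s.
Transfer-orbit speed at the same r (vis-viva, a = a_t): v_t = √[μ(2/r − 1/a_t)] = 9.299 km/s.
Δv₁ = |v_t − v_c| = |9.299 − 7.099| = 2.200 km/s.

Δv₁ = 2200 m/s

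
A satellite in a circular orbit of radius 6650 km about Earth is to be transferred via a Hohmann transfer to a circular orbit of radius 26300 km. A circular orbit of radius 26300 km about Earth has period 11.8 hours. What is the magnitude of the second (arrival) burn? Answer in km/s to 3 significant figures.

From Kepler's third law T² = 4π²r³/μ at r = 26300 km, T = 11.8 hours = 11.8 × 3600 s = 42480 s: μ = 4π²r³/T² = 3.97977×10^5 km³/s².
The Hohmann ellipse has a_t = (r₁ + r₂)/2 = 16475 km.
Circular speed at r = 26300 km: v_c = √(μ/r) = 3.890 km/s.
Vis-viva on the transfer ellipse at r = 26300 km gives v_t = √[μ(2/r − 1/a_t)] = 2.471 km/s.
Δv₂ = |v_t − v_c| = |2.471 − 3.890| = 1.419 km/s.

Δv₂ = 1.42 km/s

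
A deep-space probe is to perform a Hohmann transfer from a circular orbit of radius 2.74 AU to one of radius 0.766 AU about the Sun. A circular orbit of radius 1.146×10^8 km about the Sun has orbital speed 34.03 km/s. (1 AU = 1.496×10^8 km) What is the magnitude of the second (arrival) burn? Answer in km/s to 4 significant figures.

Δv₂ = 8.515 km/s

From the circular-orbit relation v² = μ/r at r = 1.146×10^8 km: μ = v²r = (34.03)² × 1.146×10^8 = 1.32711×10^11 km³/s².
In km: r₁ = 2.74 × 1.496×10^8 = 4.09904×10^8 km; r₂ = 0.766 × 1.496×10^8 = 1.145936×10^8 km.
Semi-major axis of the transfer orbit: a_t = (4.09904×10^8 + 1.145936×10^8)/2 = 2.622488×10^8 km.
On the circular orbit at r = 1.145936×10^8 km, v_c = √(μ/r) = 34.031 km/s.
Vis-viva on the transfer ellipse at r = 1.145936×10^8 km gives v_t = √[μ(2/r − 1/a_t)] = 42.546 km/s.
Δv₂ = |v_t − v_c| = |42.546 − 34.031| = 8.515 km/s.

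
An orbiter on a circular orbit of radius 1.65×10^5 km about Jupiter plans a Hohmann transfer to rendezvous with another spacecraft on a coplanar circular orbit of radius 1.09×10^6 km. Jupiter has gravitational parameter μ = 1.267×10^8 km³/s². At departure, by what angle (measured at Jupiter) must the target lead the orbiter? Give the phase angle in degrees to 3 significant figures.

φ = 101°

Semi-major axis of the transfer orbit: a_t = (1.650×10^5 + 1.090×10^6)/2 = 6.275×10^5 km.
Transfer time t = π√(a_t³/μ) = 1.3873×10^5 s.
The target's mean motion on its circular orbit is ω₂ = √(μ/r₂³) = 9.8912×10^-6 rad/s.
Angle swept by the target during transfer: ω₂·t = 1.3722 rad = 78.62°.
The orbiter traverses 180° on the transfer ellipse, so the target must lead by 180° − 78.62° = 101°.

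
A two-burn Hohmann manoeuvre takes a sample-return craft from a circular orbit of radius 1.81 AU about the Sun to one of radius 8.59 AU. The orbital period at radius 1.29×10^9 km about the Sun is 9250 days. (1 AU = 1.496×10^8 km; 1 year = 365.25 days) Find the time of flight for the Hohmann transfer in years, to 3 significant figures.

t = 5.93 years

From Kepler's third law T² = 4π²r³/μ at r = 1.29×10^9 km, T = 9250 days = 9250 × 86400 s = 7.992×10^8 s: μ = 4π²r³/T² = 1.32684×10^11 km³/s².
In km: r₁ = 1.81 × 1.496×10^8 = 2.70776×10^8 km; r₂ = 8.59 × 1.496×10^8 = 1.285064×10^9 km.
Semi-major axis of the transfer orbit: a_t = (2.70776×10^8 + 1.285064×10^9)/2 = 7.7792×10^8 km.
By Kepler's third law the transfer-orbit period is T = 2π√(a_t³/μ), so t = T/2 = 1.871×10^8 s.
Converting: 1.871×10^8 s ÷ 3.15576×10^7 s/year (365.25 × 86400) = 5.93 years.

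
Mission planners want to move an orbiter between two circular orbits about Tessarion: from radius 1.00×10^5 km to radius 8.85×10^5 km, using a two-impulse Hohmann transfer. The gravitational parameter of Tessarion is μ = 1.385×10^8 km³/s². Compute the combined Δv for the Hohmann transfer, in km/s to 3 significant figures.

Δv = 19.5 km/s

Transfer-ellipse semi-major axis a_t = (r₁ + r₂)/2 = (1.000×10^5 + 8.850×10^5)/2 = 4.925×10^5 km.
Circular speed at r₁: v₁ = √(μ/r₁) = √(1.385×10^8/1.000×10^5) = 37.22 km/s.
Transfer-orbit speed at r₁ (vis-viva): v_p = √[μ(2/r₁ − 1/a_t)] = 49.89 km/s.
First burn Δv₁ = |v_p − v₁| = 12.67 km/s.
At r₂, v₂ = √(μ/r₂) = 12.51 km/s.
Transfer-orbit speed at r₂: v_a = √[μ(2/r₂ − 1/a_t)] = 5.637 km/s.
Second burn Δv₂ = |v₂ − v_a| = 6.873 km/s.
Δv = Δv₁ + Δv₂ = 12.67 + 6.873 = 19.54 km/s.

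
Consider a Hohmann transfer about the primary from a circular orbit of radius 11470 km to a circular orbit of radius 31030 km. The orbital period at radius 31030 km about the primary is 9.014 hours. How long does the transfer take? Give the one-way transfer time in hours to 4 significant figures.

From Kepler's third law T² = 4π²r³/μ at r = 31030 km, T = 9.014 hours = 9.014 × 3600 s = 32450.4 s: μ = 4π²r³/T² = 1.12012×10^6 km³/s².
Transfer-ellipse semi-major axis a_t = (r₁ + r₂)/2 = (11470 + 31030)/2 = 21250 km.
Half the transfer-orbit period gives t = π√(a_t³/μ) = 9195 s.
Converting: 9195 s ÷ 3600 s/hour = 2.554 hours.

t = 2.554 hours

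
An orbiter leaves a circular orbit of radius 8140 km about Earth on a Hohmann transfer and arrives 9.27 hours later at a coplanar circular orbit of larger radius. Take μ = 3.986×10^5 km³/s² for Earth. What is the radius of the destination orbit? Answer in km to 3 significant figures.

r₂ = 63000 km

Transfer time t = 9.27 hours = 33372 s, and t = π√(a_t³/μ).
So a_t = (μ t²/π²)^(1/3) = (3.986×10^5 × (33372)² / π²)^(1/3) = 35563 km.
Since a_t = (r₁ + r₂)/2, r₂ = 2a_t − r₁ = 2×35563 − 8140 = 62986 km.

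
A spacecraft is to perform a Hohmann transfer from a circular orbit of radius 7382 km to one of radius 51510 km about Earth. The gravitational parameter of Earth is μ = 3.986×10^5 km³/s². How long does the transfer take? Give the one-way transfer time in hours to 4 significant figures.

t = 6.984 hours

Semi-major axis of the transfer orbit: a_t = (7382 + 51510)/2 = 29446 km.
By Kepler's third law the transfer-orbit period is T = 2π√(a_t³/μ), so t = T/2 = 25143 s.
Converting: 25143 s ÷ 3600 s/hour = 6.984 hours.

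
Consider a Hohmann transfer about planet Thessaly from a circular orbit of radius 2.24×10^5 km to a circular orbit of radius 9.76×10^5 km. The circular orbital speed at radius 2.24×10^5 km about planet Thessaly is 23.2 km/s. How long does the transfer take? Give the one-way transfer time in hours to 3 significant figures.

From the circular-orbit relation v² = μ/r at r = 2.24×10^5 km: μ = v²r = (23.2)² × 2.24×10^5 = 1.20566×10^8 km³/s².
Semi-major axis of the transfer orbit: a_t = (2.240×10^5 + 9.760×10^5)/2 = 6.000×10^5 km.
Transfer time t = π√(a_t³/μ) = π√((6.000×10^5)³ / 1.20566×10^8) = 1.330×10^5 s.
Converting: 1.330×10^5 s ÷ 3600 s/hour = 36.9 hours.

t = 36.9 hours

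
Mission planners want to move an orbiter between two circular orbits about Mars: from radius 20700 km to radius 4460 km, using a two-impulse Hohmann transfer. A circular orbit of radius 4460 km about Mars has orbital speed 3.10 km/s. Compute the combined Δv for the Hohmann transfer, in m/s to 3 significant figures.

Δv = 1460 m/s

From the circular-orbit relation v² = μ/r at r = 4460 km: μ = v²r = (3.10)² × 4460 = 42860.6 km³/s².
Semi-major axis of the transfer orbit: a_t = (20700 + 4460)/2 = 12580 km.
Circular speed at r₁: v₁ = √(μ/r₁) = √(42860.6/20700) = 1.439 km/s.
On the transfer ellipse at r₁, vis-viva gives v_a = √[μ(2/r₁ − 1/a_t)] = 0.8568 km/s.
First burn Δv₁ = |v_a − v₁| = 0.5822 km/s.
Circular speed at r₂: v₂ = √(μ/r₂) = 3.1000 km/s.
Transfer-orbit speed at r₂: v_p = √[μ(2/r₂ − 1/a_t)] = 3.9766 km/s.
Second burn Δv₂ = |v₂ − v_p| = 0.8766 km/s.
Δv = Δv₁ + Δv₂ = 0.5822 + 0.8766 = 1.459 km/s.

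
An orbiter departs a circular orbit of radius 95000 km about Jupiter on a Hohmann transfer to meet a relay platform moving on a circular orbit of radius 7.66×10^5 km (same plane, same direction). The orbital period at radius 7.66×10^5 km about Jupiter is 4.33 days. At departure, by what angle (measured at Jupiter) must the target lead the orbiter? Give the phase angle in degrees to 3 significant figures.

φ = 104°

From Kepler's third law T² = 4π²r³/μ at r = 7.66×10^5 km, T = 4.33 days = 4.33 × 86400 s = 3.74112×10^5 s: μ = 4π²r³/T² = 1.26778×10^8 km³/s².
The Hohmann ellipse has a_t = (r₁ + r₂)/2 = 4.305×10^5 km.
The half-period of the transfer ellipse is t = π√(a_t³/μ) = 78811 s.
Target angular speed ω₂ = √(μ/r₂³) = 1.6795×10^-5 rad/s.
Angle swept by the target during transfer: ω₂·t = 1.3236 rad = 75.84°.
The orbiter traverses 180° on the transfer ellipse, so the target must lead by 180° − 75.84° = 104°.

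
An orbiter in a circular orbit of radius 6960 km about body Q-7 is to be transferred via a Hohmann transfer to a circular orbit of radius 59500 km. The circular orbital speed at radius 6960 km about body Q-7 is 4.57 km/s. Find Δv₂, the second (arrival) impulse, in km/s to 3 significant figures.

Δv₂ = 0.848 km/s

From the circular-orbit relation v² = μ/r at r = 6960 km: μ = v²r = (4.57)² × 6960 = 1.45359×10^5 km³/s².
Transfer-ellipse semi-major axis a_t = (r₁ + r₂)/2 = (6960 + 59500)/2 = 33230 km.
On the circular orbit at r = 59500 km, v_c = √(μ/r) = 1.563 km/s.
Transfer-orbit speed at the same r (vis-viva, a = a_t): v_t = √[μ(2/r − 1/a_t)] = 0.7153 km/s.
Δv₂ = |v_t − v_c| = |0.7153 − 1.563| = 0.8477 km/s.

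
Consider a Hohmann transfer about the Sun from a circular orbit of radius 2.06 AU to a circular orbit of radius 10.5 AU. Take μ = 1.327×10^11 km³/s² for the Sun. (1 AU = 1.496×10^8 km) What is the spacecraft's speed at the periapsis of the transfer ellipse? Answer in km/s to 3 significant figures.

v = 26.8 km/s

In km: r₁ = 2.06 × 1.496×10^8 = 3.08176×10^8 km; r₂ = 10.5 × 1.496×10^8 = 1.5708×10^9 km.
Transfer-ellipse semi-major axis a_t = (r₁ + r₂)/2 = (3.08176×10^8 + 1.5708×10^9)/2 = 9.39488×10^8 km.
The periapsis of the transfer ellipse is at r = 3.08176×10^8 km.
From the vis-viva equation, v = √[μ(2/r − 1/a_t)] = 26.83 km/s.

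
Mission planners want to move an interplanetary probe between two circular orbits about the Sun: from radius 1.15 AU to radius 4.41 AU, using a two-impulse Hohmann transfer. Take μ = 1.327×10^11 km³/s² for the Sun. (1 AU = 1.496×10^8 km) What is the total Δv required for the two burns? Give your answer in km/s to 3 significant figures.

Δv = 12.3 km/s

In km: r₁ = 1.15 × 1.496×10^8 = 1.7204×10^8 km; r₂ = 4.41 × 1.496×10^8 = 6.59736×10^8 km.
Semi-major axis of the transfer orbit: a_t = (1.7204×10^8 + 6.59736×10^8)/2 = 4.15888×10^8 km.
At r₁ the circular-orbit speed is v₁ = √(μ/r₁) = 27.773 km/s.
Transfer-orbit speed at r₁ (vis-viva equation): v_p = √[μ(2/r₁ − 1/a_t)] = 34.980 km/s.
First burn Δv₁ = |v_p − v₁| = 7.207 km/s.
Circular speed at r₂: v₂ = √(μ/r₂) = 14.1824 km/s.
Transfer-orbit speed at r₂: v_a = √[μ(2/r₂ − 1/a_t)] = 9.12172 km/s.
Second burn Δv₂ = |v₂ − v_a| = 5.061 km/s.
Δv = Δv₁ + Δv₂ = 7.207 + 5.061 = 12.27 km/s.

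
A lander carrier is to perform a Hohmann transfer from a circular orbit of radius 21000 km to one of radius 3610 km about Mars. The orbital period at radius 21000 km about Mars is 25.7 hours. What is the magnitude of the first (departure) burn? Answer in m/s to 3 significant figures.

From Kepler's third law T² = 4π²r³/μ at r = 21000 km, T = 25.7 hours = 25.7 × 3600 s = 92520 s: μ = 4π²r³/T² = 42711.7 km³/s².
The Hohmann ellipse has a_t = (r₁ + r₂)/2 = 12305 km.
Circular speed at r = 21000 km: v_c = √(μ/r) = 1.42614 km/s.
Transfer-orbit speed at the same r (vis-viva, a = a_t): v_t = √[μ(2/r − 1/a_t)] = 0.772461 km/s.
Δv₁ = |v_t − v_c| = |0.772461 − 1.42614| = 0.6537 km/s.

Δv₁ = 654 m/s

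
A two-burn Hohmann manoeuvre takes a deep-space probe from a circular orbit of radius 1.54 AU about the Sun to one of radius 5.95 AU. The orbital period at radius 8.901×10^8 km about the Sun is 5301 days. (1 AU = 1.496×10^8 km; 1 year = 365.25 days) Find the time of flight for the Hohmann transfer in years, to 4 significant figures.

From Kepler's third law T² = 4π²r³/μ at r = 8.901×10^8 km, T = 5301 days = 5301 × 86400 s = 4.580064×10^8 s: μ = 4π²r³/T² = 1.32719×10^11 km³/s².
In km: r₁ = 1.54 × 1.496×10^8 = 2.30384×10^8 km; r₂ = 5.95 × 1.496×10^8 = 8.9012×10^8 km.
Semi-major axis of the transfer orbit: a_t = (2.30384×10^8 + 8.9012×10^8)/2 = 5.60252×10^8 km.
By Kepler's third law the transfer-orbit period is T = 2π√(a_t³/μ), so t = T/2 = 1.1436×10^8 s.
Converting: 1.1436×10^8 s ÷ 3.15576×10^7 s/year (365.25 × 86400) = 3.624 years.

t = 3.624 years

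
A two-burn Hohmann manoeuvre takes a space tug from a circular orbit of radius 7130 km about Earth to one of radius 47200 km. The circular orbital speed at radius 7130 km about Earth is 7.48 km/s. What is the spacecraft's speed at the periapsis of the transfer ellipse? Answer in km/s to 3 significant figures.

v = 9.86 km/s

From the circular-orbit relation v² = μ/r at r = 7130 km: μ = v²r = (7.48)² × 7130 = 3.98926×10^5 km³/s².
Transfer-ellipse semi-major axis a_t = (r₁ + r₂)/2 = (7130 + 47200)/2 = 27165 km.
The periapsis of the transfer ellipse is at r = 7130 km.
Vis-viva: v = √[μ(2/r − 1/a_t)] = √[3.98926×10^5 × (2/7130 − 1/27165)] = 9.860 km/s.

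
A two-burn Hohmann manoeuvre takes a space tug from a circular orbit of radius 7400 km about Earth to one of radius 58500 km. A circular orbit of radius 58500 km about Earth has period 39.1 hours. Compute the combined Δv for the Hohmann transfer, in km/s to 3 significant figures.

Δv = 3.81 km/s

From Kepler's third law T² = 4π²r³/μ at r = 58500 km, T = 39.1 hours = 39.1 × 3600 s = 1.4076×10^5 s: μ = 4π²r³/T² = 3.98904×10^5 km³/s².
The Hohmann ellipse has a_t = (r₁ + r₂)/2 = 32950 km.
At r₁ the circular-orbit speed is v₁ = √(μ/r₁) = 7.342 km/s.
On the transfer ellipse at r₁, vis-viva equation gives v_p = √[μ(2/r₁ − 1/a_t)] = 9.783 km/s.
First burn Δv₁ = |v_p − v₁| = 2.441 km/s.
Circular speed at r₂: v₂ = √(μ/r₂) = 2.611 km/s.
Transfer-orbit speed at r₂: v_a = √[μ(2/r₂ − 1/a_t)] = 1.237 km/s.
Second burn Δv₂ = |v₂ − v_a| = 1.374 km/s.
Total Δv = Δv₁ + Δv₂ = 3.815 km/s.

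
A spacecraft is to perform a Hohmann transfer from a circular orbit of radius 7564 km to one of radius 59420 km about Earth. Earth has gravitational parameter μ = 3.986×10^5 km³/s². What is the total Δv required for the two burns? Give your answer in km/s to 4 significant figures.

The Hohmann ellipse has a_t = (r₁ + r₂)/2 = 33492 km.
At r₁ the circular-orbit speed is v₁ = √(μ/r₁) = 7.259 km/s.
Transfer-orbit speed at r₁ (vis-viva equation): v_p = √[μ(2/r₁ − 1/a_t)] = 9.669 km/s.
First burn Δv₁ = |v_p − v₁| = 2.410 km/s.
Circular speed at r₂: v₂ = √(μ/r₂) = 2.590 km/s.
Transfer-orbit speed at r₂: v_a = √[μ(2/r₂ − 1/a_t)] = 1.231 km/s.
Second burn Δv₂ = |v₂ − v_a| = 1.359 km/s.
Δv = Δv₁ + Δv₂ = 2.410 + 1.359 = 3.769 km/s.

Δv = 3.769 km/s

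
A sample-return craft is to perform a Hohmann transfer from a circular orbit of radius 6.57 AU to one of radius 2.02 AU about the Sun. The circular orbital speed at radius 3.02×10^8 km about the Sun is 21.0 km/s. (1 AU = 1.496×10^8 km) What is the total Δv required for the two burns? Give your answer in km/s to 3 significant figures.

Δv = 8.63 km/s

From the circular-orbit relation v² = μ/r at r = 3.02×10^8 km: μ = v²r = (21.0)² × 3.02×10^8 = 1.33182×10^11 km³/s².
In km: r₁ = 6.57 × 1.496×10^8 = 9.82872×10^8 km; r₂ = 2.02 × 1.496×10^8 = 3.02192×10^8 km.
The Hohmann ellipse has a_t = (r₁ + r₂)/2 = 6.42532×10^8 km.
Circular speed at r₁: v₁ = √(μ/r₁) = √(1.33182×10^11/9.82872×10^8) = 11.641 km/s.
On the transfer ellipse at r₁, v² = μ(2/r − 1/a) gives v_a = √[μ(2/r₁ − 1/a_t)] = 7.9830 km/s.
First burn Δv₁ = |v_a − v₁| = 3.658 km/s.
At r₂, v₂ = √(μ/r₂) = 20.9933 km/s.
Transfer-orbit speed at r₂: v_p = √[μ(2/r₂ − 1/a_t)] = 25.9646 km/s.
Second burn Δv₂ = |v₂ − v_p| = 4.971 km/s.
Δv = Δv₁ + Δv₂ = 3.658 + 4.971 = 8.629 km/s.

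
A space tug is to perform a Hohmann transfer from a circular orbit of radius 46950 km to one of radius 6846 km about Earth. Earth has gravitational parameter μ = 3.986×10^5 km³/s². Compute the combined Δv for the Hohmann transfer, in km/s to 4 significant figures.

Δv = 3.894 km/s

Semi-major axis of the transfer orbit: a_t = (46950 + 6846)/2 = 26898 km.
At r₁ the circular-orbit speed is v₁ = √(μ/r₁) = 2.91374 km/s.
Transfer-orbit speed at r₁ (v² = μ(2/r − 1/a)): v_a = √[μ(2/r₁ − 1/a_t)] = 1.46997 km/s.
First burn Δv₁ = |v_a − v₁| = 1.44377 km/s.
Circular speed at r₂: v₂ = √(μ/r₂) = 7.63045 km/s.
Transfer-orbit speed at r₂: v_p = √[μ(2/r₂ − 1/a_t)] = 10.0811 km/s.
Second burn Δv₂ = |v₂ − v_p| = 2.45065 km/s.
Total Δv = Δv₁ + Δv₂ = 3.894 km/s.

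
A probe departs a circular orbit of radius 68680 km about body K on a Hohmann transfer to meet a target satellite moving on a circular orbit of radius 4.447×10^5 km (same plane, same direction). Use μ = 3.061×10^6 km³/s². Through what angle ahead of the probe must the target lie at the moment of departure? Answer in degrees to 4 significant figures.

φ = 101.1°

Semi-major axis of the transfer orbit: a_t = (68680 + 4.447×10^5)/2 = 2.5669×10^5 km.
Transfer time t = π√(a_t³/μ) = 2.3352×10^5 s.
The target's mean motion on its circular orbit is ω₂ = √(μ/r₂³) = 5.8997×10^-6 rad/s.
Angle swept by the target during transfer: ω₂·t = 1.3777 rad = 78.94°.
The probe traverses 180° on the transfer ellipse, so the target must lead by 180° − 78.94° = 101.1°.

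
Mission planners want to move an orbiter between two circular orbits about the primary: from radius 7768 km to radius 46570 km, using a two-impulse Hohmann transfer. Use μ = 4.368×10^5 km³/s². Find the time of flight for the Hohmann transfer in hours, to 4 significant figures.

t = 5.913 hours

Semi-major axis of the transfer orbit: a_t = (7768 + 46570)/2 = 27169 km.
Half the transfer-orbit period gives t = π√(a_t³/μ) = 21287 s.
Converting: 21287 s ÷ 3600 s/hour = 5.913 hours.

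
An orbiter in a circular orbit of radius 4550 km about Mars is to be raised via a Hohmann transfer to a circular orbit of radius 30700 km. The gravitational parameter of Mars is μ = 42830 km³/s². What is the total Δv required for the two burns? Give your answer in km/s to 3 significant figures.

Δv = 1.56 km/s

Semi-major axis of the transfer orbit: a_t = (4550 + 30700)/2 = 17625 km.
At r₁ the circular-orbit speed is v₁ = √(μ/r₁) = 3.0681 km/s.
Transfer-orbit speed at r₁ (vis-viva equation): v_p = √[μ(2/r₁ − 1/a_t)] = 4.0492 km/s.
First burn Δv₁ = |v_p − v₁| = 0.9811 km/s.
At r₂, v₂ = √(μ/r₂) = 1.1811 km/s.
Transfer-orbit speed at r₂: v_a = √[μ(2/r₂ − 1/a_t)] = 0.60013 km/s.
Second burn Δv₂ = |v₂ − v_a| = 0.5810 km/s.
Total Δv = Δv₁ + Δv₂ = 1.562 km/s.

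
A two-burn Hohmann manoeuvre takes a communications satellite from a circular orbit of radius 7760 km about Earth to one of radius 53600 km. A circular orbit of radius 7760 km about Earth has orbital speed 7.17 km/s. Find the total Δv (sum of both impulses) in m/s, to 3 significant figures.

From the circular-orbit relation v² = μ/r at r = 7760 km: μ = v²r = (7.17)² × 7760 = 3.98933×10^5 km³/s².
The Hohmann ellipse has a_t = (r₁ + r₂)/2 = 30680 km.
At r₁ the circular-orbit speed is v₁ = √(μ/r₁) = 7.170 km/s.
Transfer-orbit speed at r₁ (vis-viva equation): v_p = √[μ(2/r₁ − 1/a_t)] = 9.477 km/s.
First burn Δv₁ = |v_p − v₁| = 2.307 km/s.
At r₂, v₂ = √(μ/r₂) = 2.728 km/s.
Transfer-orbit speed at r₂: v_a = √[μ(2/r₂ − 1/a_t)] = 1.372 km/s.
Second burn Δv₂ = |v₂ − v_a| = 1.356 km/s.
Total Δv = Δv₁ + Δv₂ = 3.663 km/s.

Δv = 3660 m/s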